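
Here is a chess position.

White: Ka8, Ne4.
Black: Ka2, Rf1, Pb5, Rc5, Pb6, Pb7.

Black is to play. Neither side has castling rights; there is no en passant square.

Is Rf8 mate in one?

After Rf8: white king on a8; in check: yes, from the black rook on f8.
White has 2 legal replies: Kxb7, Ka7.
In check but a legal move exists → not checkmate.

no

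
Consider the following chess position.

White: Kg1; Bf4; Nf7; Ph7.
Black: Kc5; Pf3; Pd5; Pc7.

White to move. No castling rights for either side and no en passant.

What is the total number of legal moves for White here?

24

White to move; king on g1.
In check: no.
Legal moves: Nh8, Nd8, Nh6, Nd6, Ng5, Ne5, Bxc7, Bh6, Bd6+, Bg5, Be5, Bg3, Be3+, Bh2, Bd2, Bc1, Kh2, Kf2, Kh1, Kf1, h8=Q, h8=R, h8=B, h8=N.
Count: 24.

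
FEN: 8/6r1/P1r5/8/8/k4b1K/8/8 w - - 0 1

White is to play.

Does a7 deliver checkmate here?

no

After a7: black king on a3; in check: no.
Black is not in check, so this cannot be checkmate.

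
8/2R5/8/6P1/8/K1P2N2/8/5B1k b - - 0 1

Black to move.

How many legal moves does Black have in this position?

0

Black to move; king on h1.
In check: no.
Legal moves: none.
Count: 0.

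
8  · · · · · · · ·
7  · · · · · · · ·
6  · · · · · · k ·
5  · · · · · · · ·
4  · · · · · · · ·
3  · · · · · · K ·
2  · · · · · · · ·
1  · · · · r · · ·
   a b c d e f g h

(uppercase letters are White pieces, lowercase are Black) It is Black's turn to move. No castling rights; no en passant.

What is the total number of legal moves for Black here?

22

Black to move; king on g6.
In check: no.
Legal moves: Kh7, Kg7, Kf7, Kh6, Kf6, Kh5, Kg5, Kf5, Re8, Re7, Re6, Re5, Re4, Re3+, Re2, Rh1, Rg1+, Rf1, Rd1, Rc1, Rb1, Ra1.
Count: 22.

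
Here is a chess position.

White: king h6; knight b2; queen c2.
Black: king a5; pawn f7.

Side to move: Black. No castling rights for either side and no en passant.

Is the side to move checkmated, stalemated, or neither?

Black to move; black king on a5.
In check: no.
Legal moves for Black: Kb6, Ka6, Kb5, Kb4, f6, f5.
Black has 6 legal moves and is not in check → neither.

neither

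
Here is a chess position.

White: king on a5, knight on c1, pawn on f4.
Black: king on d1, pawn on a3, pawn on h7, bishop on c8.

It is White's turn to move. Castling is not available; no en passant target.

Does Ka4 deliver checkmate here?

After Ka4: black king on d1; in check: no.
Black is not in check, so this cannot be checkmate.

no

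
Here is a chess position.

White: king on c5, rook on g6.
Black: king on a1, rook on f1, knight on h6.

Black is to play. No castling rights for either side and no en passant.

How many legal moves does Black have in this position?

20

Black to move; king on a1.
In check: no.
Legal moves: Ng8, Nf7, Nf5, Ng4, Rf8, Rf7, Rf6, Rf5+, Rf4, Rf3, Rf2, Rh1, Rg1, Re1, Rd1, Rc1+, Rb1, Kb2, Ka2, Kb1.
Count: 20.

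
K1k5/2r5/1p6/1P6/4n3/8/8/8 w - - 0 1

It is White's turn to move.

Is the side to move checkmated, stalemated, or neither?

White to move; white king on a8.
In check: no.
King squares — a7: attacked by Rc7; b7: attacked by Rc7; b8: attacked by Kc8.
Legal moves for White: none.
Not in check and no legal moves → stalemate.

stalemate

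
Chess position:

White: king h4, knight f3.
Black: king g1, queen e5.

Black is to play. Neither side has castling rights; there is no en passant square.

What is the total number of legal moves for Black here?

4

Black to move; king on g1.
In check: yes, from the white knight on f3.
Legal moves: Kg2, Kf2, Kh1, Kf1.
Count: 4.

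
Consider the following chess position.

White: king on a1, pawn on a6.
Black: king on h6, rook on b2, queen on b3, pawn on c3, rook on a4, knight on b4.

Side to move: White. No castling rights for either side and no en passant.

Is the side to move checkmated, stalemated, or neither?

White to move; white king on a1.
In check: yes, from the black rook on a4.
King squares — b1: attacked by Rb2; a2: attacked by Rb2; b2: attacked by Qb3.
Legal moves for White: none.
In check with no legal moves → checkmate.

checkmate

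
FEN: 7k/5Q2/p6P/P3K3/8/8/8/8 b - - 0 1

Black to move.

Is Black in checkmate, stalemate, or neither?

stalemate

Black to move; black king on h8.
In check: no.
King squares — g7: attacked by Ph6; h7: attacked by Qf7; g8: attacked by Qf7.
Legal moves for Black: none.
Not in check and no legal moves → stalemate.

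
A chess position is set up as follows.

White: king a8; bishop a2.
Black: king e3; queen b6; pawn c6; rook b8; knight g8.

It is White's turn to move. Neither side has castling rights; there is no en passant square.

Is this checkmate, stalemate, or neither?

White to move; white king on a8.
In check: yes, from the black rook on b8.
King squares — a7: attacked by Qb6; b7: attacked by Qb6; b8: attacked by Qb6.
Legal moves for White: none.
In check with no legal moves → checkmate.

checkmate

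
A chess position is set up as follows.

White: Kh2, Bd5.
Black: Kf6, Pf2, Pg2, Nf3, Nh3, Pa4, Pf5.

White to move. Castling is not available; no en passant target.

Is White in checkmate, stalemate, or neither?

neither

White to move; white king on h2.
In check: yes, from the black knight on f3.
Legal moves for White: Kxh3, Kg3, Kxg2, Bxf3.
White is in check but has 4 legal moves → neither.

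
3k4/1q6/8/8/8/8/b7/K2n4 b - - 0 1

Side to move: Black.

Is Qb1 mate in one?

After Qb1: white king on a1; in check: yes, from the black queen on b1.
King squares — b1: attacked by Ba2; a2: attacked by Qb1; b2: attacked by Qb1.
White has no legal moves → checkmate.

yes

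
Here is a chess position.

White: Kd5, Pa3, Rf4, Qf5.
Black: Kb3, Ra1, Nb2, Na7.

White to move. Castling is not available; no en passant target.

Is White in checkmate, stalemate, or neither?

White to move; white king on d5.
In check: no.
Legal moves for White include: Qf8, Qc8, Qh7, Qf7, Qd7, Qg6, Qf6, Qe6, Qh5, Qg5, Qe5, Qg4, Qe4, Qh3+, Qd3+, Qc2+, Qb1, Ke6, ... (list truncated; more exist).
White has legal moves and is not in check → neither.

neither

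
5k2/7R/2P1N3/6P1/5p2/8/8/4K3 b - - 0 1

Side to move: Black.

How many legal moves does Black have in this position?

2

Black to move; king on f8.
In check: yes, from the white knight on e6.
Legal moves: Kg8, Ke8.
Count: 2.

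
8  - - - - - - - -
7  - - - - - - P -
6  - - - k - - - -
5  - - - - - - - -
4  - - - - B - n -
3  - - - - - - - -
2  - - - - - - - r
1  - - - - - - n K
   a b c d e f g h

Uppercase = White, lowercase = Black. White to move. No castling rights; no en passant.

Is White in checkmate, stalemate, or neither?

neither

White to move; white king on h1.
In check: yes, from the black rook on h2.
King squares — g1: available; g2: attacked by Rh2; h2: attacked by Ng4.
Legal moves for White: Kxg1.
White is in check but has 1 legal move → neither.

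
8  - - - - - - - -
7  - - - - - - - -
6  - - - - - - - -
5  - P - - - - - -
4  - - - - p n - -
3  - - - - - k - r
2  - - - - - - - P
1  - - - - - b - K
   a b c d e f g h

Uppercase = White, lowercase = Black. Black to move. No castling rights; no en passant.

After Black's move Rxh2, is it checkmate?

no

After Rxh2: white king on h1; in check: yes, from the black rook on h2.
White has 2 legal replies: Kxh2, Kg1.
In check but a legal move exists → not checkmate.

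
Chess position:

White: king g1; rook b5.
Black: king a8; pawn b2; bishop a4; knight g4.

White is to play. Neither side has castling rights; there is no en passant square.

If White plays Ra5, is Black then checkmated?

no

After Ra5: black king on a8; in check: yes, from the white rook on a5.
Black has 2 legal replies: Kb8, Kb7.
In check but a legal move exists → not checkmate.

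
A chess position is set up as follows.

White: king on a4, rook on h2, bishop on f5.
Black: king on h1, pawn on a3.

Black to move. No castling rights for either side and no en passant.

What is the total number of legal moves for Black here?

2

Black to move; king on h1.
In check: yes, from the white rook on h2.
Legal moves: Kxh2, Kg1.
Count: 2.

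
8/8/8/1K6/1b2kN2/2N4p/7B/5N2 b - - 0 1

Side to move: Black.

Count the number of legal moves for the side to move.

Black to move; king on e4.
In check: yes, from the white knight on c3.
Legal moves: Kf5, Ke5, Kd4, Kf3, Bxc3.
Count: 5.

5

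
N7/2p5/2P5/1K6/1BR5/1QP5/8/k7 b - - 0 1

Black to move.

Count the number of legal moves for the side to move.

0

Black to move; king on a1.
In check: no.
Legal moves: none.
Count: 0.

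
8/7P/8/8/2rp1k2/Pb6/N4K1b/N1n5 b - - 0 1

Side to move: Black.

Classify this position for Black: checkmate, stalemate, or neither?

neither

Black to move; black king on f4.
In check: no.
Legal moves for Black include: Kg5, Kf5, Ke5, Kg4, Ke4, Rc8, Rc7, Rc6, Rc5, Rb4, Ra4, Rc3, Rc2+, Ba4, Bc2, Bxa2, Bd1, Bg3+, ... (list truncated; more exist).
Black has legal moves and is not in check → neither.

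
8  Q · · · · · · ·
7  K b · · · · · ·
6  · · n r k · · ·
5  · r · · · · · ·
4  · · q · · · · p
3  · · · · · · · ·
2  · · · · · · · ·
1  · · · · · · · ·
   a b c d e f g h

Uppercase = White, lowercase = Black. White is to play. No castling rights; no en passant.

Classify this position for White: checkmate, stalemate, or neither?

checkmate

White to move; white king on a7.
In check: yes, from the black knight on c6.
King squares — a6: attacked by Bb7; b6: attacked by Rb5; b7: attacked by Rb5; a8: own queen; b8: attacked by Nc6.
Legal moves for White: none.
In check with no legal moves → checkmate.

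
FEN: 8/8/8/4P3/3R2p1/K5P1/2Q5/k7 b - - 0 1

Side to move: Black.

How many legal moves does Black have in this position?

Black to move; king on a1.
In check: no.
Legal moves: none.
Count: 0.

0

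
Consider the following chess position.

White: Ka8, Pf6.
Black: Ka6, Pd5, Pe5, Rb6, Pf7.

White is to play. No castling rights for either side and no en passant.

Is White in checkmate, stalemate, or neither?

White to move; white king on a8.
In check: no.
King squares — a7: attacked by Ka6; b7: attacked by Ka6; b8: attacked by Rb6.
Legal moves for White: none.
Not in check and no legal moves → stalemate.

stalemate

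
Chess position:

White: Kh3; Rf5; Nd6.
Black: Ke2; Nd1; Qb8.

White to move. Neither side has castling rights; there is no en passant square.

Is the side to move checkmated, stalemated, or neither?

White to move; white king on h3.
In check: no.
Legal moves for White include: Ne8, Nc8, Nf7, Nb7, Nb5, Ne4, Nc4, Rf8, Rf7, Rf6, Rh5, Rg5, Re5+, Rd5, Rc5, Rb5, Ra5, Rf4, ... (list truncated; more exist).
White has legal moves and is not in check → neither.

neither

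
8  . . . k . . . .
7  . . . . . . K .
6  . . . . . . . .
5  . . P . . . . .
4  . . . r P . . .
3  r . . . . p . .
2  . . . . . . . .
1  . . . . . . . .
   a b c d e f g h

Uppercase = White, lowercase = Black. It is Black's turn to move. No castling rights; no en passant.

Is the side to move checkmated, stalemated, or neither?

Black to move; black king on d8.
In check: no.
Legal moves for Black include: Ke8, Kc8, Ke7, Kd7, Kc7, Rd7+, Rd6, Rd5, Rxe4, Rc4, Rb4, Rda4, Rdd3, Rd2, Rd1, Ra8, Ra7+, Ra6, ... (list truncated; more exist).
Black has legal moves and is not in check → neither.

neither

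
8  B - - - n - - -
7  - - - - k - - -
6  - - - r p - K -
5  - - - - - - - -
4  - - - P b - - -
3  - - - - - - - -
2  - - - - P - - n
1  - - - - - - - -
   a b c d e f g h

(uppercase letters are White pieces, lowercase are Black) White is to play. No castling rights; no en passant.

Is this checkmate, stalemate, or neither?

White to move; white king on g6.
In check: yes, from the black bishop on e4.
Legal moves for White: Kh6, Kh5, Kg5, Bxe4.
White is in check but has 4 legal moves → neither.

neither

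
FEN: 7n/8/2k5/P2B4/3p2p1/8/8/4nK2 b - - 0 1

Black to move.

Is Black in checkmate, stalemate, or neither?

Black to move; black king on c6.
In check: yes, from the white bishop on d5.
Legal moves for Black: Kd7, Kc7, Kd6, Kxd5, Kc5, Kb5.
Black is in check but has 6 legal moves → neither.

neither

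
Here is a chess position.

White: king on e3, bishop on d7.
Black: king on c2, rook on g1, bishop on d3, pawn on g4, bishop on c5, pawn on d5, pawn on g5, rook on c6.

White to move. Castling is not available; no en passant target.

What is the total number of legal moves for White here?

0

White to move; king on e3.
In check: yes, from the black bishop on c5.
Legal moves: none.
Count: 0.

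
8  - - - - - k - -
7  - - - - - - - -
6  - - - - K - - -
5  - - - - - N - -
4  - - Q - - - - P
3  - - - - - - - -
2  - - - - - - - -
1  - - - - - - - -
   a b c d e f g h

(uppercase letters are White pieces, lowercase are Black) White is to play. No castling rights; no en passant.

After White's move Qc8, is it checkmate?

yes

After Qc8: black king on f8; in check: yes, from the white queen on c8.
King squares — e7: attacked by Nf5; f7: attacked by Ke6; g7: attacked by Nf5; e8: attacked by Qc8; g8: attacked by Qc8.
Black has no legal moves → checkmate.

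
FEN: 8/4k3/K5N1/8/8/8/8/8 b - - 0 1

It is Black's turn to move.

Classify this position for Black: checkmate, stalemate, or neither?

neither

Black to move; black king on e7.
In check: yes, from the white knight on g6.
King squares — d6: available; e6: available; f6: available; d7: available; f7: available; d8: available; e8: available; f8: attacked by Ng6.
Legal moves for Black: Ke8, Kd8, Kf7, Kd7, Kf6, Ke6, Kd6.
Black is in check but has 7 legal moves → neither.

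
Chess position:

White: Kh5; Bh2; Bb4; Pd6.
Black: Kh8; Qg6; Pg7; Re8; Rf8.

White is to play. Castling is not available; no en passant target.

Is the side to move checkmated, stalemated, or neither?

neither

White to move; white king on h5.
In check: yes, from the black queen on g6.
King squares — g4: attacked by Qg6; h4: available; g5: attacked by Qg6; g6: available; h6: attacked by Qg6.
Legal moves for White: Kxg6, Kh4.
White is in check but has 2 legal moves → neither.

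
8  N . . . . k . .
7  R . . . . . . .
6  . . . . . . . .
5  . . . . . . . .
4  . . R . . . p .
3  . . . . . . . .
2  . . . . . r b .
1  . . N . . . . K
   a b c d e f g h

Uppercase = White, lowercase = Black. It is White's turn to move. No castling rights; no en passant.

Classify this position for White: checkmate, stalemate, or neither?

White to move; white king on h1.
In check: yes, from the black bishop on g2.
King squares — g1: available; g2: attacked by Rf2; h2: available.
Legal moves for White: Kh2, Kg1.
White is in check but has 2 legal moves → neither.

neither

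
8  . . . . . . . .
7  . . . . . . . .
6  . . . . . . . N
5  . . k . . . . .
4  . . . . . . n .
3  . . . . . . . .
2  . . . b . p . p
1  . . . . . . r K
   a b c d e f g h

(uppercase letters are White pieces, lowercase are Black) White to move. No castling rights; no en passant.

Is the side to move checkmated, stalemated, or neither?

White to move; white king on h1.
In check: yes, from the black rook on g1.
King squares — g1: attacked by Pf2; g2: attacked by Rg1; h2: attacked by Ng4.
Legal moves for White: none.
In check with no legal moves → checkmate.

checkmate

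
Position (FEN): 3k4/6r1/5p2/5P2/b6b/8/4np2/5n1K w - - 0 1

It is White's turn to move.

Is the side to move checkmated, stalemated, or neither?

stalemate

White to move; white king on h1.
In check: no.
King squares — g1: attacked by Ne2; g2: attacked by Rg7; h2: attacked by Nf1.
Legal moves for White: none.
Not in check and no legal moves → stalemate.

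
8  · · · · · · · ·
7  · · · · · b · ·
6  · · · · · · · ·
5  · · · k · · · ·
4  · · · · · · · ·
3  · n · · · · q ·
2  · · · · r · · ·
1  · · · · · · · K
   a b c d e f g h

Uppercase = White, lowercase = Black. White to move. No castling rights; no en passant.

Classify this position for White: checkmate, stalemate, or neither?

stalemate

White to move; white king on h1.
In check: no.
King squares — g1: attacked by Qg3; g2: attacked by Re2; h2: attacked by Re2.
Legal moves for White: none.
Not in check and no legal moves → stalemate.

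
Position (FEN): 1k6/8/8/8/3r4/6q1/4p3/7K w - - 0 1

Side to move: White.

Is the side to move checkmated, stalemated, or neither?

stalemate

White to move; white king on h1.
In check: no.
King squares — g1: attacked by Qg3; g2: attacked by Qg3; h2: attacked by Qg3.
Legal moves for White: none.
Not in check and no legal moves → stalemate.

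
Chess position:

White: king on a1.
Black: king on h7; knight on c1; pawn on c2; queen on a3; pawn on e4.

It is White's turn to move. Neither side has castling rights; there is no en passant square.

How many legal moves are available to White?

0

White to move; king on a1.
In check: yes, from the black queen on a3.
Legal moves: none.
Count: 0.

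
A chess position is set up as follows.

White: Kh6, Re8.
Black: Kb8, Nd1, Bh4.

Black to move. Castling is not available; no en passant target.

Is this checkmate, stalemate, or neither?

neither

Black to move; black king on b8.
In check: yes, from the white rook on e8.
Legal moves for Black: Kc7, Kb7, Ka7, Bd8.
Black is in check but has 4 legal moves → neither.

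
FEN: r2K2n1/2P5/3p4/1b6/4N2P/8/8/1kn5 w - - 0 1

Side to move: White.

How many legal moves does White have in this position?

4

White to move; king on d8.
In check: yes, from the black rook on a8.
Legal moves: c8=Q, c8=R, c8=B, c8=N.
Count: 4.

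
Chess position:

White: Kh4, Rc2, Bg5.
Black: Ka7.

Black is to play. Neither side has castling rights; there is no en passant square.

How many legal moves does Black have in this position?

Black to move; king on a7.
In check: no.
Legal moves: Kb8, Ka8, Kb7, Kb6, Ka6.
Count: 5.

5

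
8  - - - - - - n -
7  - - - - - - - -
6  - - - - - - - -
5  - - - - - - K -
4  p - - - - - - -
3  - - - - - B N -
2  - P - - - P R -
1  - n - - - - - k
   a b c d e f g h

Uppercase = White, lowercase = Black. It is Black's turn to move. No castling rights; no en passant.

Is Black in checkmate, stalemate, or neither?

Black to move; black king on h1.
In check: yes, from the white knight on g3.
King squares — g1: attacked by Rg2; g2: attacked by Bf3; h2: attacked by Rg2.
Legal moves for Black: none.
In check with no legal moves → checkmate.

checkmate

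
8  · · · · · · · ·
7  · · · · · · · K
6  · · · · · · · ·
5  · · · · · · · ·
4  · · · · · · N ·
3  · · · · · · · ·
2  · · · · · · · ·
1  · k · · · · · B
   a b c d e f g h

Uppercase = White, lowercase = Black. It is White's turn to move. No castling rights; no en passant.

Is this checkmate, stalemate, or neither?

White to move; white king on h7.
In check: no.
Legal moves for White: Kh8, Kg8, Kg7, Kh6, Kg6, Nh6, Nf6, Ne5, Ne3, Nh2, Nf2, Ba8, Bb7, Bc6, Bd5, Be4+, Bf3, Bg2.
White has 18 legal moves and is not in check → neither.

neither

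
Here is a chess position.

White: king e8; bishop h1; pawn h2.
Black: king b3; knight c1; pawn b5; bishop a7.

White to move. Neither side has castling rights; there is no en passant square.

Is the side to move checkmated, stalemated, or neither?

neither

White to move; white king on e8.
In check: no.
Legal moves for White: Kf8, Kd8, Kf7, Ke7, Kd7, Ba8, Bb7, Bc6, Bd5+, Be4, Bf3, Bg2, h3, h4.
White has 14 legal moves and is not in check → neither.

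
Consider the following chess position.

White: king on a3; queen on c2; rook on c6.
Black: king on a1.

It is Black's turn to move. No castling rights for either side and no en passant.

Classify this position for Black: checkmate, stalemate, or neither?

Black to move; black king on a1.
In check: no.
King squares — b1: attacked by Qc2; a2: attacked by Qc2; b2: attacked by Qc2.
Legal moves for Black: none.
Not in check and no legal moves → stalemate.

stalemate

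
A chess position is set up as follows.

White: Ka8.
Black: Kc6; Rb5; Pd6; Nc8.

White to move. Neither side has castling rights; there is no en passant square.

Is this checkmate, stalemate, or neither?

stalemate

White to move; white king on a8.
In check: no.
King squares — a7: attacked by Nc8; b7: attacked by Rb5; b8: attacked by Rb5.
Legal moves for White: none.
Not in check and no legal moves → stalemate.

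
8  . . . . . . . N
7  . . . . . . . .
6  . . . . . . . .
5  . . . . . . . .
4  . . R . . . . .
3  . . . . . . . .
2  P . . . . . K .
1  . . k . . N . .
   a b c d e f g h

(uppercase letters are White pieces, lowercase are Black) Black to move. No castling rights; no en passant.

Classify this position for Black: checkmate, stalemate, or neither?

neither

Black to move; black king on c1.
In check: yes, from the white rook on c4.
Legal moves for Black: Kb2, Kd1, Kb1.
Black is in check but has 3 legal moves → neither.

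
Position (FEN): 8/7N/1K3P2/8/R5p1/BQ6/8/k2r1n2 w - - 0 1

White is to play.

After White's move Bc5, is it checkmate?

yes

After Bc5: black king on a1; in check: yes, from the white rook on a4.
King squares — b1: attacked by Qb3; a2: attacked by Qb3; b2: attacked by Qb3.
Black has no legal moves → checkmate.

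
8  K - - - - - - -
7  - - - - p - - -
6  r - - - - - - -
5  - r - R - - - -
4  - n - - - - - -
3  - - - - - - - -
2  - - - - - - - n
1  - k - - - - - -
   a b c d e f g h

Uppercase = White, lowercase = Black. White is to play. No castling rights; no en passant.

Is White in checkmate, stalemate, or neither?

checkmate

White to move; white king on a8.
In check: yes, from the black rook on a6.
King squares — a7: attacked by Ra6; b7: attacked by Rb5; b8: attacked by Rb5.
Legal moves for White: none.
In check with no legal moves → checkmate.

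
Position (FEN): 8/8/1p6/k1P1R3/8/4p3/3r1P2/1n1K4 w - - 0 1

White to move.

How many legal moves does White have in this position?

White to move; king on d1.
In check: yes, from the black rook on d2.
Legal moves: Ke1, Kc1.
Count: 2.

2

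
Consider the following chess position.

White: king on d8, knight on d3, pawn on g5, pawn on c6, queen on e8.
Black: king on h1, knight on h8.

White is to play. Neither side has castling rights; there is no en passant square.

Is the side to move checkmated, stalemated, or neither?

White to move; white king on d8.
In check: no.
Legal moves for White include: Qxh8+, Qg8, Qf8, Qf7, Qe7, Qd7, Qg6, Qe6, Qh5+, Qe5, Qe4+, Qe3, Qe2, Qe1+, Kc8, Ke7, Kd7, Kc7, ... (list truncated; more exist).
White has legal moves and is not in check → neither.

neither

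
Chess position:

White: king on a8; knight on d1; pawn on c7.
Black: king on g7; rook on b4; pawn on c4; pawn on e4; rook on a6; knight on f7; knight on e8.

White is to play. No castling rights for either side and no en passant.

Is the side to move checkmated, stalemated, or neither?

checkmate

White to move; white king on a8.
In check: yes, from the black rook on a6.
King squares — a7: attacked by Ra6; b7: attacked by Rb4; b8: attacked by Rb4.
Legal moves for White: none.
In check with no legal moves → checkmate.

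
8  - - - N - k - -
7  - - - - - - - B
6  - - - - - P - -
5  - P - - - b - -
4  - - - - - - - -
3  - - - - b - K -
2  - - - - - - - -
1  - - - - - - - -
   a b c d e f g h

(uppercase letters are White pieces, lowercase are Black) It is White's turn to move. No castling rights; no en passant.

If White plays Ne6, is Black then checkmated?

no

After Ne6: black king on f8; in check: yes, from the white knight on e6.
Black has 3 legal replies: Ke8, Kf7, Bxe6.
In check but a legal move exists → not checkmate.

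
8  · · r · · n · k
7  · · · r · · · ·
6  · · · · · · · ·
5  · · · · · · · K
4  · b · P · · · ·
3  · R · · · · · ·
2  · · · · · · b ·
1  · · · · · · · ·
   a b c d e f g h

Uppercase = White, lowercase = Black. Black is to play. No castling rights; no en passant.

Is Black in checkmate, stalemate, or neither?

neither

Black to move; black king on h8.
In check: no.
Legal moves for Black include: Kg8, Kh7, Kg7, Nh7, Ng6, Ne6, Re8, Rcd8, Rb8, Ra8, Rcc7, Rc6, Rc5+, Rc4, Rc3, Rc2, Rc1, Rdd8, ... (list truncated; more exist).
Black has legal moves and is not in check → neither.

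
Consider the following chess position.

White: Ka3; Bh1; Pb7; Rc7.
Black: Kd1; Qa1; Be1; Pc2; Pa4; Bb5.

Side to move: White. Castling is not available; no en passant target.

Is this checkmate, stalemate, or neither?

White to move; white king on a3.
In check: yes, from the black queen on a1.
King squares — a2: attacked by Qa1; b2: attacked by Qa1; b3: attacked by Pa4; a4: attacked by Qa1; b4: attacked by Be1.
Legal moves for White: none.
In check with no legal moves → checkmate.

checkmate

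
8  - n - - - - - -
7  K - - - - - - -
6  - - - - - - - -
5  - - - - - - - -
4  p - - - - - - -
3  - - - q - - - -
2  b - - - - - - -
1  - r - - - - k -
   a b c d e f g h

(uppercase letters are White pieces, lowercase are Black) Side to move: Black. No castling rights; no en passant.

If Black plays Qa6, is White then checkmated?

After Qa6: white king on a7; in check: yes, from the black queen on a6.
King squares — a6: attacked by Nb8; b6: attacked by Rb1; b7: attacked by Rb1; a8: attacked by Qa6; b8: attacked by Rb1.
White has no legal moves → checkmate.

yes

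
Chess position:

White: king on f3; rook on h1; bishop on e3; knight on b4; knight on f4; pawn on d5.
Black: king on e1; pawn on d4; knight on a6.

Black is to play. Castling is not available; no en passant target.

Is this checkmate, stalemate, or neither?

checkmate

Black to move; black king on e1.
In check: yes, from the white rook on h1.
King squares — d1: attacked by Rh1; f1: attacked by Rh1; d2: attacked by Be3; e2: attacked by Kf3; f2: attacked by Be3.
Legal moves for Black: none.
In check with no legal moves → checkmate.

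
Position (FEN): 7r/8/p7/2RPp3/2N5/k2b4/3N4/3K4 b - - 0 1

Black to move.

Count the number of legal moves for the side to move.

4

Black to move; king on a3.
In check: yes, from the white knight on c4.
Legal moves: Kb4, Ka4, Ka2, Bxc4.
Count: 4.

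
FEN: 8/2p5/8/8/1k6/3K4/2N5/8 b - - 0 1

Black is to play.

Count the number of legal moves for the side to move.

Black to move; king on b4.
In check: yes, from the white knight on c2.
Legal moves: Kc5, Kb5, Ka5, Ka4, Kb3.
Count: 5.

5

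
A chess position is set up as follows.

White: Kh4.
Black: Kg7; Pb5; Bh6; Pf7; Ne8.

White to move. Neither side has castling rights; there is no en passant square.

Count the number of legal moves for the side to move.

4

White to move; king on h4.
In check: no.
Legal moves: Kh5, Kg4, Kh3, Kg3.
Count: 4.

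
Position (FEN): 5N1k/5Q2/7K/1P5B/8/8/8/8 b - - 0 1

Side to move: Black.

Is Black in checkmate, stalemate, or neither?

stalemate

Black to move; black king on h8.
In check: no.
King squares — g7: attacked by Kh6; h7: attacked by Kh6; g8: attacked by Qf7.
Legal moves for Black: none.
Not in check and no legal moves → stalemate.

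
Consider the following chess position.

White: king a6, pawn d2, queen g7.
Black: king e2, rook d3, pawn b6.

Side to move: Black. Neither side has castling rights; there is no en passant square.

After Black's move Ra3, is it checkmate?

After Ra3: white king on a6; in check: yes, from the black rook on a3.
White has 3 legal replies: Kb7, Kxb6, Kb5.
In check but a legal move exists → not checkmate.

no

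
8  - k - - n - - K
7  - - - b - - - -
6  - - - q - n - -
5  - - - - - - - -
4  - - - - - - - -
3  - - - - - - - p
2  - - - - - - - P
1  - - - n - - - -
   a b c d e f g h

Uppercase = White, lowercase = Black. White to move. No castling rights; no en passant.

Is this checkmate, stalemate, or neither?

White to move; white king on h8.
In check: no.
King squares — g7: attacked by Ne8; h7: attacked by Nf6; g8: attacked by Nf6.
Legal moves for White: none.
Not in check and no legal moves → stalemate.

stalemate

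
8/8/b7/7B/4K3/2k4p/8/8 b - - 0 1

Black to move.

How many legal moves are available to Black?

Black to move; king on c3.
In check: no.
Legal moves: Bc8, Bb7+, Bb5, Bc4, Bd3+, Be2, Bf1, Kc4, Kb4, Kb3, Kd2, Kc2, Kb2, h2.
Count: 14.

14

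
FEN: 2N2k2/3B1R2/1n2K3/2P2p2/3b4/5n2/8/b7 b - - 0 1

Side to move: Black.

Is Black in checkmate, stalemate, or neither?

neither

Black to move; black king on f8.
In check: yes, from the white rook on f7.
King squares — e7: attacked by Ke6; f7: attacked by Ke6; g7: attacked by Rf7; e8: attacked by Bd7; g8: available.
Legal moves for Black: Kg8.
Black is in check but has 1 legal move → neither.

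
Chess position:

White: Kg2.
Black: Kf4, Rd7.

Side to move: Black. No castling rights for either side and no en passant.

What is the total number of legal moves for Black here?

20

Black to move; king on f4.
In check: no.
Legal moves: Rd8, Rh7, Rg7+, Rf7, Re7, Rc7, Rb7, Ra7, Rd6, Rd5, Rd4, Rd3, Rd2+, Rd1, Kg5, Kf5, Ke5, Kg4, Ke4, Ke3.
Count: 20.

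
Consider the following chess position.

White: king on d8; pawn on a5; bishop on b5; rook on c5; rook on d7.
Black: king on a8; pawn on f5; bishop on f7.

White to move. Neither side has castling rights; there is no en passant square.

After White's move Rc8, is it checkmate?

After Rc8: black king on a8; in check: yes, from the white rook on c8.
King squares — a7: attacked by Rd7; b7: attacked by Rd7; b8: attacked by Rc8.
Black has no legal moves → checkmate.

yes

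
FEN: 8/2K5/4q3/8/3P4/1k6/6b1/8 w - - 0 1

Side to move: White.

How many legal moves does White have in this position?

White to move; king on c7.
In check: no.
Legal moves: Kd8, Kb8, d5.
Count: 3.

3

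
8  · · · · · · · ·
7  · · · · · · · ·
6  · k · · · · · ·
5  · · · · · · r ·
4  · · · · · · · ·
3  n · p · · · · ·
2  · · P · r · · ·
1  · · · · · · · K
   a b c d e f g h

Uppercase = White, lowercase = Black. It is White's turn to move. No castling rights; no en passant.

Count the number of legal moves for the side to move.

White to move; king on h1.
In check: no.
Legal moves: none.
Count: 0.

0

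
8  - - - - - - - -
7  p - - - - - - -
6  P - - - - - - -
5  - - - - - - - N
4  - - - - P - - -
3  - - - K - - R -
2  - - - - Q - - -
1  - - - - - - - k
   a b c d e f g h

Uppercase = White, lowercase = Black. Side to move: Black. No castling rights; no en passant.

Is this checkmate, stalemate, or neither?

stalemate

Black to move; black king on h1.
In check: no.
King squares — g1: attacked by Rg3; g2: attacked by Qe2; h2: attacked by Qe2.
Legal moves for Black: none.
Not in check and no legal moves → stalemate.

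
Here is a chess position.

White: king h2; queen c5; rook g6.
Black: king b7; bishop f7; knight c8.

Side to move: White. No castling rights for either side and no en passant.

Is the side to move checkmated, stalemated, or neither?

White to move; white king on h2.
In check: no.
Legal moves for White include: Rg8, Rg7, Rh6, Rf6, Re6, Rd6, Rc6, Rb6+, Ra6, Rg5, Rg4, Rg3, Rg2, Rg1, Qf8, Qxc8+, Qe7+, Qc7+, ... (list truncated; more exist).
White has legal moves and is not in check → neither.

neither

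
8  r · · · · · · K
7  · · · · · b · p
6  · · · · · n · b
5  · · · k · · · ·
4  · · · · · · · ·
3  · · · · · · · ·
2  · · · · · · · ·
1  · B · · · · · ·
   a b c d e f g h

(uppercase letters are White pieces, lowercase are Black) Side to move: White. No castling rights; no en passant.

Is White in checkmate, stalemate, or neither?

checkmate

White to move; white king on h8.
In check: yes, from the black rook on a8.
King squares — g7: attacked by Bh6; h7: attacked by Nf6; g8: attacked by Nf6.
Legal moves for White: none.
In check with no legal moves → checkmate.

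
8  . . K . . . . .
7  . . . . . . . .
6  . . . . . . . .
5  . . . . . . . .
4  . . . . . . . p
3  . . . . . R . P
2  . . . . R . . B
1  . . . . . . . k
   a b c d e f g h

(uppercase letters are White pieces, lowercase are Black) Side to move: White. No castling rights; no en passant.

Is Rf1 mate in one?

yes

After Rf1: black king on h1; in check: yes, from the white rook on f1.
King squares — g1: attacked by Rf1; g2: attacked by Re2; h2: attacked by Re2.
Black has no legal moves → checkmate.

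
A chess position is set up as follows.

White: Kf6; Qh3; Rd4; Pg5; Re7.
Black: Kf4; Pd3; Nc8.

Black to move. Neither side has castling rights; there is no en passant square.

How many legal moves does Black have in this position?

0

Black to move; king on f4.
In check: yes, from the white rook on d4.
Legal moves: none.
Count: 0.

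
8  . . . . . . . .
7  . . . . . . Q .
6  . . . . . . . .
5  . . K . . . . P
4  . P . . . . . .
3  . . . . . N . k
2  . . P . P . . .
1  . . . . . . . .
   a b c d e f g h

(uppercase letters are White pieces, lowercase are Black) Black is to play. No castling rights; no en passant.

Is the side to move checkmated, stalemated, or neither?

stalemate

Black to move; black king on h3.
In check: no.
King squares — g2: attacked by Qg7; h2: attacked by Nf3; g3: attacked by Qg7; g4: attacked by Qg7; h4: attacked by Nf3.
Legal moves for Black: none.
Not in check and no legal moves → stalemate.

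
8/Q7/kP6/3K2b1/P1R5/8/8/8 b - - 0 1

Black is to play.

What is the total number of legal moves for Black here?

0

Black to move; king on a6.
In check: yes, from the white queen on a7.
Legal moves: none.
Count: 0.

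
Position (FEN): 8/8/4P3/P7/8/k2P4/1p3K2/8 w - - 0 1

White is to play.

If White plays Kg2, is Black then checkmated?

After Kg2: black king on a3; in check: no.
Black is not in check, so this cannot be checkmate.

no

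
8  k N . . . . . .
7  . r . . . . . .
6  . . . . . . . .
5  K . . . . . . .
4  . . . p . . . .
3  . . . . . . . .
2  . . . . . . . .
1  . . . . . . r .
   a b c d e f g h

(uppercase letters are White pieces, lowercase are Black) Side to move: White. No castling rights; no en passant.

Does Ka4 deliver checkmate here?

no

After Ka4: black king on a8; in check: no.
Black is not in check, so this cannot be checkmate.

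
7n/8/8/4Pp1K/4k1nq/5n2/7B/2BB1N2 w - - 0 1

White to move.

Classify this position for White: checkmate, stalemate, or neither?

White to move; white king on h5.
In check: yes, from the black queen on h4.
King squares — g4: attacked by Qh4; h4: attacked by Nf3; g5: attacked by Nf3; g6: attacked by Nh8; h6: attacked by Ng4.
Legal moves for White: none.
In check with no legal moves → checkmate.

checkmate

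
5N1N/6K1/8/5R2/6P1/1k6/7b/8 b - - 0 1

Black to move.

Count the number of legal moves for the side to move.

15

Black to move; king on b3.
In check: no.
Legal moves: Kc4, Kb4, Ka4, Kc3, Ka3, Kc2, Kb2, Ka2, Bb8, Bc7, Bd6, Be5+, Bf4, Bg3, Bg1.
Count: 15.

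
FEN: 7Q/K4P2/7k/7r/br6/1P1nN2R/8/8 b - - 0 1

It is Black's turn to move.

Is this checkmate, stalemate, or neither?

neither

Black to move; black king on h6.
In check: yes, from the white queen on h8.
King squares — g5: available; h5: own rook; g6: available; g7: attacked by Qh8; h7: attacked by Qh8.
Legal moves for Black: Kg6, Kg5.
Black is in check but has 2 legal moves → neither.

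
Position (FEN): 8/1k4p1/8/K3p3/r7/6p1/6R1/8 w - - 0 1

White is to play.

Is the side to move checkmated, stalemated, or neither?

White to move; white king on a5.
In check: yes, from the black rook on a4.
Legal moves for White: Kb5, Kxa4.
White is in check but has 2 legal moves → neither.

neither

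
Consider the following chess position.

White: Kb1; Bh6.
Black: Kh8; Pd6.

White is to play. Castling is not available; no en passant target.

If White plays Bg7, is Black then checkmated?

no

After Bg7: black king on h8; in check: yes, from the white bishop on g7.
Black has 3 legal replies: Kg8, Kh7, Kxg7.
In check but a legal move exists → not checkmate.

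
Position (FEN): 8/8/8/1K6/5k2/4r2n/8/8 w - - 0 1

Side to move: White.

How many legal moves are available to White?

White to move; king on b5.
In check: no.
Legal moves: Kc6, Kb6, Ka6, Kc5, Ka5, Kc4, Kb4, Ka4.
Count: 8.

8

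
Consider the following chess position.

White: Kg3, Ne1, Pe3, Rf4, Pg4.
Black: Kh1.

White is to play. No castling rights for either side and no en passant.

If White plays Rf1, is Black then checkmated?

yes

After Rf1: black king on h1; in check: yes, from the white rook on f1.
King squares — g1: attacked by Rf1; g2: attacked by Ne1; h2: attacked by Kg3.
Black has no legal moves → checkmate.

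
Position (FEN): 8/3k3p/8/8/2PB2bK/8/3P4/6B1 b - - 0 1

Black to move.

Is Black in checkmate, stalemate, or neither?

neither

Black to move; black king on d7.
In check: no.
Legal moves for Black: Ke8, Kd8, Kc8, Ke7, Kc7, Ke6, Kd6, Kc6, Be6, Bh5, Bf5, Bh3, Bf3, Be2, Bd1, h6, h5.
Black has 17 legal moves and is not in check → neither.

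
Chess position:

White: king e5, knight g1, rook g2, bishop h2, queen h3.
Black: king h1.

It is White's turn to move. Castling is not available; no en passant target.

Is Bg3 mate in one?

After Bg3: black king on h1; in check: yes, from the white queen on h3.
King squares — g1: attacked by Rg2; g2: attacked by Qh3; h2: attacked by Rg2.
Black has no legal moves → checkmate.

yes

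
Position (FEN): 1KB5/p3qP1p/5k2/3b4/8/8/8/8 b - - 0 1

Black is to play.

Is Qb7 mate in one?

no

After Qb7: white king on b8; in check: yes, from the black queen on b7.
White has 1 legal reply: Bxb7.
In check but a legal move exists → not checkmate.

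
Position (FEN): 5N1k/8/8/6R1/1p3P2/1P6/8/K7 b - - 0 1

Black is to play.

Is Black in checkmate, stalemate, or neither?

Black to move; black king on h8.
In check: no.
King squares — g7: attacked by Rg5; h7: attacked by Nf8; g8: attacked by Rg5.
Legal moves for Black: none.
Not in check and no legal moves → stalemate.

stalemate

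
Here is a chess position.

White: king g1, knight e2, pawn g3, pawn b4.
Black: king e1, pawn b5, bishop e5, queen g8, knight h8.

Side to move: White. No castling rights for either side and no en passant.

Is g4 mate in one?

After g4: black king on e1; in check: no.
Black is not in check, so this cannot be checkmate.

no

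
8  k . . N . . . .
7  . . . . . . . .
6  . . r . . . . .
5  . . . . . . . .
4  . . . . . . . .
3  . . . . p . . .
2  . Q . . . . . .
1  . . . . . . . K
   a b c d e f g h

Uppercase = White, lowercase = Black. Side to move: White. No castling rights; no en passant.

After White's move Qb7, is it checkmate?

yes

After Qb7: black king on a8; in check: yes, from the white queen on b7.
King squares — a7: attacked by Qb7; b7: attacked by Nd8; b8: attacked by Qb7.
Black has no legal moves → checkmate.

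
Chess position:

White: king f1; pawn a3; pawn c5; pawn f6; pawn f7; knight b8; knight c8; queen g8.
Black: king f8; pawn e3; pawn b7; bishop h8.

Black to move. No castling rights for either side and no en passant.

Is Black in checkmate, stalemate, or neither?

checkmate

Black to move; black king on f8.
In check: yes, from the white queen on g8.
King squares — e7: attacked by Pf6; f7: attacked by Qg8; g7: attacked by Pf6; e8: attacked by Pf7; g8: attacked by Pf7.
Legal moves for Black: none.
In check with no legal moves → checkmate.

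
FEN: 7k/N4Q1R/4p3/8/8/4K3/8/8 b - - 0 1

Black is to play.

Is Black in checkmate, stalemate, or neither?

Black to move; black king on h8.
In check: yes, from the white rook on h7.
King squares — g7: attacked by Qf7; h7: attacked by Qf7; g8: attacked by Qf7.
Legal moves for Black: none.
In check with no legal moves → checkmate.

checkmate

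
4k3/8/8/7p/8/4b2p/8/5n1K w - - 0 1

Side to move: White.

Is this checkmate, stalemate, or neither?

White to move; white king on h1.
In check: no.
King squares — g1: attacked by Be3; g2: attacked by Ph3; h2: attacked by Nf1.
Legal moves for White: none.
Not in check and no legal moves → stalemate.

stalemate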